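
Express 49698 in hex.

Using repeated division by 16 (digits 10–15 are A–F):
49698 ÷ 16 = 3106 remainder 2
3106 ÷ 16 = 194 remainder 2
194 ÷ 16 = 12 remainder 2
12 ÷ 16 = 0 remainder 12 (C)
Reading remainders bottom to top: C222



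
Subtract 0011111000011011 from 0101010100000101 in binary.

Method 1 - Direct subtraction (column by column from the right: bit − bit − borrow-in; if negative, add 2 and borrow 1 from the next column):
borrow: 0111110111110100
        0101010100000101
-       0011111000011011
------------------------
        0001011011101010

Method 2 - Add two's complement:
Two's complement of 0011111000011011: invert → 1100000111100100, add 1 → 1100000111100101
  0101010100000101
+ 1100000111100101
------------------
 10001011011101010  (end carry out of the top bit = 1)
Discarding the end carry: 0001011011101010
Decimal check:
  0101010100000101 = 16384 + 4096 + 1024 + 256 + 4 + 1 = 21765
  0011111000011011 = 8192 + 4096 + 2048 + 1024 + 512 + 16 + 8 + 2 + 1 = 15899
  21765 - 15899 = 5866, and 0001011011101010 = 4096 + 1024 + 512 + 128 + 64 + 32 + 8 + 2 = 5866 ✓



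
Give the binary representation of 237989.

Using repeated division by 2:
237989 ÷ 2 = 118994 remainder 1
118994 ÷ 2 = 59497 remainder 0
59497 ÷ 2 = 29748 remainder 1
29748 ÷ 2 = 14874 remainder 0
14874 ÷ 2 = 7437 remainder 0
7437 ÷ 2 = 3718 remainder 1
3718 ÷ 2 = 1859 remainder 0
1859 ÷ 2 = 929 remainder 1
929 ÷ 2 = 464 remainder 1
464 ÷ 2 = 232 remainder 0
232 ÷ 2 = 116 remainder 0
116 ÷ 2 = 58 remainder 0
58 ÷ 2 = 29 remainder 0
29 ÷ 2 = 14 remainder 1
14 ÷ 2 = 7 remainder 0
7 ÷ 2 = 3 remainder 1
3 ÷ 2 = 1 remainder 1
1 ÷ 2 = 0 remainder 1
Reading remainders bottom to top: 111010000110100101



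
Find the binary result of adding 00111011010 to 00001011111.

Add column by column from the right: bit + bit + carry-in; write the sum mod 2, carry 1 when the sum is 2 or 3.
carry:  01110111100
        00111011010
+       00001011111
-------------------
       001000111001
(the carry out of the leftmost column, 0, becomes the leading bit)
Decimal check:
  00111011010 = 256 + 128 + 64 + 16 + 8 + 2 = 474
  00001011111 = 64 + 16 + 8 + 4 + 2 + 1 = 95
  474 + 95 = 569, and 001000111001 = 512 + 32 + 16 + 8 + 1 = 569 ✓



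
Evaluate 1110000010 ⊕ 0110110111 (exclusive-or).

XOR: 1 when bits differ
  1110000010
^ 0110110111
------------
  1000110101
Decimal: 898 ^ 439 = 565



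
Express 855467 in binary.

Using repeated division by 2:
855467 ÷ 2 = 427733 remainder 1
427733 ÷ 2 = 213866 remainder 1
213866 ÷ 2 = 106933 remainder 0
106933 ÷ 2 = 53466 remainder 1
53466 ÷ 2 = 26733 remainder 0
26733 ÷ 2 = 13366 remainder 1
13366 ÷ 2 = 6683 remainder 0
6683 ÷ 2 = 3341 remainder 1
3341 ÷ 2 = 1670 remainder 1
1670 ÷ 2 = 835 remainder 0
835 ÷ 2 = 417 remainder 1
417 ÷ 2 = 208 remainder 1
208 ÷ 2 = 104 remainder 0
104 ÷ 2 = 52 remainder 0
52 ÷ 2 = 26 remainder 0
26 ÷ 2 = 13 remainder 0
13 ÷ 2 = 6 remainder 1
6 ÷ 2 = 3 remainder 0
3 ÷ 2 = 1 remainder 1
1 ÷ 2 = 0 remainder 1
Reading remainders bottom to top: 11010000110110101011



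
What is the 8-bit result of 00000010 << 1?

Original: 00000010 (decimal 2)
Shift left by 1 position
Append 1 zero on the right
Result: 00000100 (decimal 4)
Equivalent: 2 << 1 = 2 × 2^1 = 4



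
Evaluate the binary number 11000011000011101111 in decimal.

Sum of powers of 2 for each 1-bit:
2^0 + 2^1 + 2^2 + 2^3 + 2^5 + 2^6 + 2^7 + 2^12 + 2^13 + 2^18 + 2^19
= 1 + 2 + 4 + 8 + 32 + 64 + 128 + 4096 + 8192 + 262144 + 524288
= 798959



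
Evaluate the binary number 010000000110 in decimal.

Sum of powers of 2 for each 1-bit:
2^1 + 2^2 + 2^10
= 2 + 4 + 1024
= 1030



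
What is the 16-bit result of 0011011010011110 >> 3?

Original: 0011011010011110 (decimal 13982)
Shift right by 3 positions
Drop the 3 low bits; fill with zeros on the left
Result: 0000011011010011 (decimal 1747)
Equivalent: 13982 >> 3 = 13982 ÷ 2^3 = 1747



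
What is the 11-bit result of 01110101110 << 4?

Original: 01110101110 (decimal 942)
Shift left by 4 positions
Append 4 zeros on the right and drop the 4 high bits that overflow the 11-bit width
Result: 01011100000 (decimal 736)
Equivalent: 942 << 4 = 942 × 2^4 = 15072, truncated to 11 bits = 736



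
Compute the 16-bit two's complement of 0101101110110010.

Original: 0101101110110010
Step 1 - Invert all bits: 1010010001001101
Step 2 - Add 1: 1010010001001110
Verification: 0101101110110010 + 1010010001001110 = 10000000000000000; discarding the end carry (carry out of the top bit) leaves the 16-bit value 0000000000000000, as required for x + (-x)



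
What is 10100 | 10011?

OR: 1 when either bit is 1
  10100
| 10011
-------
  10111
Decimal: 20 | 19 = 23



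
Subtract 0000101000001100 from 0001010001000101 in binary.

Method 1 - Direct subtraction (column by column from the right: bit − bit − borrow-in; if negative, add 2 and borrow 1 from the next column):
borrow: 0001010001110000
        0001010001000101
-       0000101000001100
------------------------
        0000101000111001

Method 2 - Add two's complement:
Two's complement of 0000101000001100: invert → 1111010111110011, add 1 → 1111010111110100
  0001010001000101
+ 1111010111110100
------------------
 10000101000111001  (end carry out of the top bit = 1)
Discarding the end carry: 0000101000111001
Decimal check:
  0001010001000101 = 4096 + 1024 + 64 + 4 + 1 = 5189
  0000101000001100 = 2048 + 512 + 8 + 4 = 2572
  5189 - 2572 = 2617, and 0000101000111001 = 2048 + 512 + 32 + 16 + 8 + 1 = 2617 ✓



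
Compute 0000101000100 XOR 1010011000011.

XOR: 1 when bits differ
  0000101000100
^ 1010011000011
---------------
  1010110000111
Decimal: 324 ^ 5315 = 5511



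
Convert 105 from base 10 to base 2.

Using repeated division by 2:
105 ÷ 2 = 52 remainder 1
52 ÷ 2 = 26 remainder 0
26 ÷ 2 = 13 remainder 0
13 ÷ 2 = 6 remainder 1
6 ÷ 2 = 3 remainder 0
3 ÷ 2 = 1 remainder 1
1 ÷ 2 = 0 remainder 1
Reading remainders bottom to top: 1101001



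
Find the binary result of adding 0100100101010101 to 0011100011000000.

Add column by column from the right: bit + bit + carry-in; write the sum mod 2, carry 1 when the sum is 2 or 3.
carry:  1111001110000000
        0100100101010101
+       0011100011000000
------------------------
       01000001000010101
(the carry out of the leftmost column, 0, becomes the leading bit)
Decimal check:
  0100100101010101 = 16384 + 2048 + 256 + 64 + 16 + 4 + 1 = 18773
  0011100011000000 = 8192 + 4096 + 2048 + 128 + 64 = 14528
  18773 + 14528 = 33301, and 01000001000010101 = 32768 + 512 + 16 + 4 + 1 = 33301 ✓



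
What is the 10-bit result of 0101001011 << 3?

Original: 0101001011 (decimal 331)
Shift left by 3 positions
Append 3 zeros on the right and drop the 3 high bits that overflow the 10-bit width
Result: 1001011000 (decimal 600)
Equivalent: 331 << 3 = 331 × 2^3 = 2648, truncated to 10 bits = 600



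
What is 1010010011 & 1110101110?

AND: 1 only when both bits are 1
  1010010011
& 1110101110
------------
  1010000010
Decimal: 659 & 942 = 642



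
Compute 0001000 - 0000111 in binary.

Method 1 - Direct subtraction (column by column from the right: bit − bit − borrow-in; if negative, add 2 and borrow 1 from the next column):
borrow: 0001110
        0001000
-       0000111
---------------
        0000001

Method 2 - Add two's complement:
Two's complement of 0000111: invert → 1111000, add 1 → 1111001
  0001000
+ 1111001
---------
 10000001  (end carry out of the top bit = 1)
Discarding the end carry: 0000001
Decimal check:
  0001000 = 8
  0000111 = 4 + 2 + 1 = 7
  8 - 7 = 1, and 0000001 = 1 ✓



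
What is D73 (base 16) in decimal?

Expand by place value (powers of 16):
Digit values: D = 13
D73 = 13 × 16^2 + 7 × 16^1 + 3 × 16^0
= 13 × 256 + 7 × 16 + 3 × 1
= 3328 + 112 + 3
= 3443



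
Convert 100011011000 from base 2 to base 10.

Sum of powers of 2 for each 1-bit:
2^3 + 2^4 + 2^6 + 2^7 + 2^11
= 8 + 16 + 64 + 128 + 2048
= 2264



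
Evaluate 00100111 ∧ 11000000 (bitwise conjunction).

AND: 1 only when both bits are 1
  00100111
& 11000000
----------
  00000000
Decimal: 39 & 192 = 0



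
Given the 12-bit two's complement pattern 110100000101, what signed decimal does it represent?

Binary: 110100000101
Sign bit: 1 (negative)
Invert: 001011111010
Add 1:  001011111011
Magnitude: 001011111011 = 512 + 128 + 64 + 32 + 16 + 8 + 2 + 1 = 763
Value: -763



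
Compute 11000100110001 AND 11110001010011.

AND: 1 only when both bits are 1
  11000100110001
& 11110001010011
----------------
  11000000010001
Decimal: 12593 & 15443 = 12305



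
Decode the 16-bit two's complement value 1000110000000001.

Binary: 1000110000000001
Sign bit: 1 (negative)
Invert: 0111001111111110
Add 1:  0111001111111111
Magnitude: 0111001111111111 = 16384 + 8192 + 4096 + 512 + 256 + 128 + 64 + 32 + 16 + 8 + 4 + 2 + 1 = 29695
Value: -29695



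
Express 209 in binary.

Using repeated division by 2:
209 ÷ 2 = 104 remainder 1
104 ÷ 2 = 52 remainder 0
52 ÷ 2 = 26 remainder 0
26 ÷ 2 = 13 remainder 0
13 ÷ 2 = 6 remainder 1
6 ÷ 2 = 3 remainder 0
3 ÷ 2 = 1 remainder 1
1 ÷ 2 = 0 remainder 1
Reading remainders bottom to top: 11010001



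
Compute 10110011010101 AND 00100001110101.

AND: 1 only when both bits are 1
  10110011010101
& 00100001110101
----------------
  00100001010101
Decimal: 11477 & 2165 = 2133



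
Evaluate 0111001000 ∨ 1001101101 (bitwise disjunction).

OR: 1 when either bit is 1
  0111001000
| 1001101101
------------
  1111101101
Decimal: 456 | 621 = 1005



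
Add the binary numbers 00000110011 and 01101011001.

Add column by column from the right: bit + bit + carry-in; write the sum mod 2, carry 1 when the sum is 2 or 3.
carry:  00011100110
        00000110011
+       01101011001
-------------------
       001110001100
(the carry out of the leftmost column, 0, becomes the leading bit)
Decimal check:
  00000110011 = 32 + 16 + 2 + 1 = 51
  01101011001 = 512 + 256 + 64 + 16 + 8 + 1 = 857
  51 + 857 = 908, and 001110001100 = 512 + 256 + 128 + 8 + 4 = 908 ✓



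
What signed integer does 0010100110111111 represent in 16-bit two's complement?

Binary: 0010100110111111
Sign bit: 0 (non-negative)
Read directly as an unsigned value:
0010100110111111 = 8192 + 2048 + 256 + 128 + 32 + 16 + 8 + 4 + 2 + 1 = 10687
Value: 10687



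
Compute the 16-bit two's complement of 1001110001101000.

Original (sign bit 1, negative): 1001110001101000
Step 1 - Invert all bits: 0110001110010111
Step 2 - Add 1: 0110001110011000
Verification: 1001110001101000 + 0110001110011000 = 10000000000000000; discarding the end carry (carry out of the top bit) leaves the 16-bit value 0000000000000000, as required for x + (-x)



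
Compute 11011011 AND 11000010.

AND: 1 only when both bits are 1
  11011011
& 11000010
----------
  11000010
Decimal: 219 & 194 = 194



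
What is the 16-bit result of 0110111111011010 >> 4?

Original: 0110111111011010 (decimal 28634)
Shift right by 4 positions
Drop the 4 low bits; fill with zeros on the left
Result: 0000011011111101 (decimal 1789)
Equivalent: 28634 >> 4 = 28634 ÷ 2^4 = 1789



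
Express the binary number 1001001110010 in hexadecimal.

Group into 4-bit nibbles from right:
  0001 = 1
  0010 = 2
  0111 = 7
  0010 = 2
Result: 1272



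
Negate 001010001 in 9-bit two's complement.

Original: 001010001
Step 1 - Invert all bits: 110101110
Step 2 - Add 1: 110101111
Verification: 001010001 + 110101111 = 1000000000; discarding the end carry (carry out of the top bit) leaves the 9-bit value 000000000, as required for x + (-x)



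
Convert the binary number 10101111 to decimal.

Sum of powers of 2 for each 1-bit:
2^0 + 2^1 + 2^2 + 2^3 + 2^5 + 2^7
= 1 + 2 + 4 + 8 + 32 + 128
= 175



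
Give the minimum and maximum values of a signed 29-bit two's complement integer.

For 29-bit two's complement:
Minimum: -2^28 = -268435456
Maximum: 2^28 - 1 = 268435455



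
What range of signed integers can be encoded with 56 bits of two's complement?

For 56-bit two's complement:
Minimum: -2^55 = -36028797018963968
Maximum: 2^55 - 1 = 36028797018963967



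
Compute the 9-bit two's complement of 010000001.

Original: 010000001
Step 1 - Invert all bits: 101111110
Step 2 - Add 1: 101111111
Verification: 010000001 + 101111111 = 1000000000; discarding the end carry (carry out of the top bit) leaves the 9-bit value 000000000, as required for x + (-x)



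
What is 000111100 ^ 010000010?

XOR: 1 when bits differ
  000111100
^ 010000010
-----------
  010111110
Decimal: 60 ^ 130 = 190



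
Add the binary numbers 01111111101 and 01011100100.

Add column by column from the right: bit + bit + carry-in; write the sum mod 2, carry 1 when the sum is 2 or 3.
carry:  11111111000
        01111111101
+       01011100100
-------------------
       011011100001
(the carry out of the leftmost column, 0, becomes the leading bit)
Decimal check:
  01111111101 = 512 + 256 + 128 + 64 + 32 + 16 + 8 + 4 + 1 = 1021
  01011100100 = 512 + 128 + 64 + 32 + 4 = 740
  1021 + 740 = 1761, and 011011100001 = 1024 + 512 + 128 + 64 + 32 + 1 = 1761 ✓



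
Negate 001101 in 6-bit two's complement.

Original: 001101
Step 1 - Invert all bits: 110010
Step 2 - Add 1: 110011
Verification: 001101 + 110011 = 1000000; discarding the end carry (carry out of the top bit) leaves the 6-bit value 000000, as required for x + (-x)



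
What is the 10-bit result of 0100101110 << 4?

Original: 0100101110 (decimal 302)
Shift left by 4 positions
Append 4 zeros on the right and drop the 4 high bits that overflow the 10-bit width
Result: 1011100000 (decimal 736)
Equivalent: 302 << 4 = 302 × 2^4 = 4832, truncated to 10 bits = 736



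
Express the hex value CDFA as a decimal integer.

Expand by place value (powers of 16):
Digit values: C = 12, D = 13, F = 15, A = 10
CDFA = 12 × 16^3 + 13 × 16^2 + 15 × 16^1 + 10 × 16^0
= 12 × 4096 + 13 × 256 + 15 × 16 + 10 × 1
= 49152 + 3328 + 240 + 10
= 52730



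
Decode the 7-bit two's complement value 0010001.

Binary: 0010001
Sign bit: 0 (non-negative)
Read directly as an unsigned value:
0010001 = 16 + 1 = 17
Value: 17



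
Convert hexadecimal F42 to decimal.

Expand by place value (powers of 16):
Digit values: F = 15
F42 = 15 × 16^2 + 4 × 16^1 + 2 × 16^0
= 15 × 256 + 4 × 16 + 2 × 1
= 3840 + 64 + 2
= 3906



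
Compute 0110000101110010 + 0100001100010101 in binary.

Add column by column from the right: bit + bit + carry-in; write the sum mod 2, carry 1 when the sum is 2 or 3.
carry:  1000011011100000
        0110000101110010
+       0100001100010101
------------------------
       01010010010000111
(the carry out of the leftmost column, 0, becomes the leading bit)
Decimal check:
  0110000101110010 = 16384 + 8192 + 256 + 64 + 32 + 16 + 2 = 24946
  0100001100010101 = 16384 + 512 + 256 + 16 + 4 + 1 = 17173
  24946 + 17173 = 42119, and 01010010010000111 = 32768 + 8192 + 1024 + 128 + 4 + 2 + 1 = 42119 ✓



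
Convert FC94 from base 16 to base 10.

Expand by place value (powers of 16):
Digit values: F = 15, C = 12
FC94 = 15 × 16^3 + 12 × 16^2 + 9 × 16^1 + 4 × 16^0
= 15 × 4096 + 12 × 256 + 9 × 16 + 4 × 1
= 61440 + 3072 + 144 + 4
= 64660



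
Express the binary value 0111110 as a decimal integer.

Sum of powers of 2 for each 1-bit:
2^1 + 2^2 + 2^3 + 2^4 + 2^5
= 2 + 4 + 8 + 16 + 32
= 62



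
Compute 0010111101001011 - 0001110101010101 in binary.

Method 1 - Direct subtraction (column by column from the right: bit − bit − borrow-in; if negative, add 2 and borrow 1 from the next column):
borrow: 0010001111101000
        0010111101001011
-       0001110101010101
------------------------
        0001000111110110

Method 2 - Add two's complement:
Two's complement of 0001110101010101: invert → 1110001010101010, add 1 → 1110001010101011
  0010111101001011
+ 1110001010101011
------------------
 10001000111110110  (end carry out of the top bit = 1)
Discarding the end carry: 0001000111110110
Decimal check:
  0010111101001011 = 8192 + 2048 + 1024 + 512 + 256 + 64 + 8 + 2 + 1 = 12107
  0001110101010101 = 4096 + 2048 + 1024 + 256 + 64 + 16 + 4 + 1 = 7509
  12107 - 7509 = 4598, and 0001000111110110 = 4096 + 256 + 128 + 64 + 32 + 16 + 4 + 2 = 4598 ✓



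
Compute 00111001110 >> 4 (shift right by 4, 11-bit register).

Original: 00111001110 (decimal 462)
Shift right by 4 positions
Drop the 4 low bits; fill with zeros on the left
Result: 00000011100 (decimal 28)
Equivalent: 462 >> 4 = 462 ÷ 2^4 = 28



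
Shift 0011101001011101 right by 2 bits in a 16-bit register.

Original: 0011101001011101 (decimal 14941)
Shift right by 2 positions
Drop the 2 low bits; fill with zeros on the left
Result: 0000111010010111 (decimal 3735)
Equivalent: 14941 >> 2 = 14941 ÷ 2^2 = 3735



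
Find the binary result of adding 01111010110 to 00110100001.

Add column by column from the right: bit + bit + carry-in; write the sum mod 2, carry 1 when the sum is 2 or 3.
carry:  11100000000
        01111010110
+       00110100001
-------------------
       010101110111
(the carry out of the leftmost column, 0, becomes the leading bit)
Decimal check:
  01111010110 = 512 + 256 + 128 + 64 + 16 + 4 + 2 = 982
  00110100001 = 256 + 128 + 32 + 1 = 417
  982 + 417 = 1399, and 010101110111 = 1024 + 256 + 64 + 32 + 16 + 4 + 2 + 1 = 1399 ✓



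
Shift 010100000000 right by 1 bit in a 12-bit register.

Original: 010100000000 (decimal 1280)
Shift right by 1 position
Drop the 1 low bit; fill with zero on the left
Result: 001010000000 (decimal 640)
Equivalent: 1280 >> 1 = 1280 ÷ 2^1 = 640



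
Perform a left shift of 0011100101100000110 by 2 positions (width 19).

Original: 0011100101100000110 (decimal 117510)
Shift left by 2 positions
Append 2 zeros on the right
Result: 1110010110000011000 (decimal 470040)
Equivalent: 117510 << 2 = 117510 × 2^2 = 470040



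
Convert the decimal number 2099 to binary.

Using repeated division by 2:
2099 ÷ 2 = 1049 remainder 1
1049 ÷ 2 = 524 remainder 1
524 ÷ 2 = 262 remainder 0
262 ÷ 2 = 131 remainder 0
131 ÷ 2 = 65 remainder 1
65 ÷ 2 = 32 remainder 1
32 ÷ 2 = 16 remainder 0
16 ÷ 2 = 8 remainder 0
8 ÷ 2 = 4 remainder 0
4 ÷ 2 = 2 remainder 0
2 ÷ 2 = 1 remainder 0
1 ÷ 2 = 0 remainder 1
Reading remainders bottom to top: 100000110011



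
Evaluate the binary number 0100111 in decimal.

Sum of powers of 2 for each 1-bit:
2^0 + 2^1 + 2^2 + 2^5
= 1 + 2 + 4 + 32
= 39



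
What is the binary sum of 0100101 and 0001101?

Add column by column from the right: bit + bit + carry-in; write the sum mod 2, carry 1 when the sum is 2 or 3.
carry:  0011010
        0100101
+       0001101
---------------
       00110010
(the carry out of the leftmost column, 0, becomes the leading bit)
Decimal check:
  0100101 = 32 + 4 + 1 = 37
  0001101 = 8 + 4 + 1 = 13
  37 + 13 = 50, and 00110010 = 32 + 16 + 2 = 50 ✓



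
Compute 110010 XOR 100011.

XOR: 1 when bits differ
  110010
^ 100011
--------
  010001
Decimal: 50 ^ 35 = 17



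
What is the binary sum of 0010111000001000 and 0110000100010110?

Add column by column from the right: bit + bit + carry-in; write the sum mod 2, carry 1 when the sum is 2 or 3.
carry:  1100000000000000
        0010111000001000
+       0110000100010110
------------------------
       01000111100011110
(the carry out of the leftmost column, 0, becomes the leading bit)
Decimal check:
  0010111000001000 = 8192 + 2048 + 1024 + 512 + 8 = 11784
  0110000100010110 = 16384 + 8192 + 256 + 16 + 4 + 2 = 24854
  11784 + 24854 = 36638, and 01000111100011110 = 32768 + 2048 + 1024 + 512 + 256 + 16 + 8 + 4 + 2 = 36638 ✓



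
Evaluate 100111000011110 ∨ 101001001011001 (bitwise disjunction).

OR: 1 when either bit is 1
  100111000011110
| 101001001011001
-----------------
  101111001011111
Decimal: 19998 | 21081 = 24159



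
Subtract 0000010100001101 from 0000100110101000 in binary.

Method 1 - Direct subtraction (column by column from the right: bit − bit − borrow-in; if negative, add 2 and borrow 1 from the next column):
borrow: 0000100000111110
        0000100110101000
-       0000010100001101
------------------------
        0000010010011011

Method 2 - Add two's complement:
Two's complement of 0000010100001101: invert → 1111101011110010, add 1 → 1111101011110011
  0000100110101000
+ 1111101011110011
------------------
 10000010010011011  (end carry out of the top bit = 1)
Discarding the end carry: 0000010010011011
Decimal check:
  0000100110101000 = 2048 + 256 + 128 + 32 + 8 = 2472
  0000010100001101 = 1024 + 256 + 8 + 4 + 1 = 1293
  2472 - 1293 = 1179, and 0000010010011011 = 1024 + 128 + 16 + 8 + 2 + 1 = 1179 ✓



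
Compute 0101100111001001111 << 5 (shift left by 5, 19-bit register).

Original: 0101100111001001111 (decimal 183887)
Shift left by 5 positions
Append 5 zeros on the right and drop the 5 high bits that overflow the 19-bit width
Result: 0011100100111100000 (decimal 117216)
Equivalent: 183887 << 5 = 183887 × 2^5 = 5884384, truncated to 19 bits = 117216



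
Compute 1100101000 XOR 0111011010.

XOR: 1 when bits differ
  1100101000
^ 0111011010
------------
  1011110010
Decimal: 808 ^ 474 = 754



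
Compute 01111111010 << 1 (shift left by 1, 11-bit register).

Original: 01111111010 (decimal 1018)
Shift left by 1 position
Append 1 zero on the right
Result: 11111110100 (decimal 2036)
Equivalent: 1018 << 1 = 1018 × 2^1 = 2036



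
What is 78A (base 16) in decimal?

Expand by place value (powers of 16):
Digit values: A = 10
78A = 7 × 16^2 + 8 × 16^1 + 10 × 16^0
= 7 × 256 + 8 × 16 + 10 × 1
= 1792 + 128 + 10
= 1930



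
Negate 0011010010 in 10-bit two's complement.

Original: 0011010010
Step 1 - Invert all bits: 1100101101
Step 2 - Add 1: 1100101110
Verification: 0011010010 + 1100101110 = 10000000000; discarding the end carry (carry out of the top bit) leaves the 10-bit value 0000000000, as required for x + (-x)



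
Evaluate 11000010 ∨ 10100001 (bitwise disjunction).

OR: 1 when either bit is 1
  11000010
| 10100001
----------
  11100011
Decimal: 194 | 161 = 227



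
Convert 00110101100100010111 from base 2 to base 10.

Sum of powers of 2 for each 1-bit:
2^0 + 2^1 + 2^2 + 2^4 + 2^8 + 2^11 + 2^12 + 2^14 + 2^16 + 2^17
= 1 + 2 + 4 + 16 + 256 + 2048 + 4096 + 16384 + 65536 + 131072
= 219415



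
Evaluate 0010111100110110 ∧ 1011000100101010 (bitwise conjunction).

AND: 1 only when both bits are 1
  0010111100110110
& 1011000100101010
------------------
  0010000100100010
Decimal: 12086 & 45354 = 8482



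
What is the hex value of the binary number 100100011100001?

Group into 4-bit nibbles from right:
  0100 = 4
  1000 = 8
  1110 = E
  0001 = 1
Result: 48E1



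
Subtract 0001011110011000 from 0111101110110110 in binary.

Method 1 - Direct subtraction (column by column from the right: bit − bit − borrow-in; if negative, add 2 and borrow 1 from the next column):
borrow: 0000100000110000
        0111101110110110
-       0001011110011000
------------------------
        0110010000011110

Method 2 - Add two's complement:
Two's complement of 0001011110011000: invert → 1110100001100111, add 1 → 1110100001101000
  0111101110110110
+ 1110100001101000
------------------
 10110010000011110  (end carry out of the top bit = 1)
Discarding the end carry: 0110010000011110
Decimal check:
  0111101110110110 = 16384 + 8192 + 4096 + 2048 + 512 + 256 + 128 + 32 + 16 + 4 + 2 = 31670
  0001011110011000 = 4096 + 1024 + 512 + 256 + 128 + 16 + 8 = 6040
  31670 - 6040 = 25630, and 0110010000011110 = 16384 + 8192 + 1024 + 16 + 8 + 4 + 2 = 25630 ✓



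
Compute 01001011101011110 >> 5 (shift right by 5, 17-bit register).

Original: 01001011101011110 (decimal 38750)
Shift right by 5 positions
Drop the 5 low bits; fill with zeros on the left
Result: 00000010010111010 (decimal 1210)
Equivalent: 38750 >> 5 = 38750 ÷ 2^5 = 1210



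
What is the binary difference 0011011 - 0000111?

Method 1 - Direct subtraction (column by column from the right: bit − bit − borrow-in; if negative, add 2 and borrow 1 from the next column):
borrow: 0001000
        0011011
-       0000111
---------------
        0010100

Method 2 - Add two's complement:
Two's complement of 0000111: invert → 1111000, add 1 → 1111001
  0011011
+ 1111001
---------
 10010100  (end carry out of the top bit = 1)
Discarding the end carry: 0010100
Decimal check:
  0011011 = 16 + 8 + 2 + 1 = 27
  0000111 = 4 + 2 + 1 = 7
  27 - 7 = 20, and 0010100 = 16 + 4 = 20 ✓



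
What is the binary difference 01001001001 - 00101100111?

Method 1 - Direct subtraction (column by column from the right: bit − bit − borrow-in; if negative, add 2 and borrow 1 from the next column):
borrow: 01111001100
        01001001001
-       00101100111
-------------------
        00011100010

Method 2 - Add two's complement:
Two's complement of 00101100111: invert → 11010011000, add 1 → 11010011001
  01001001001
+ 11010011001
-------------
 100011100010  (end carry out of the top bit = 1)
Discarding the end carry: 00011100010
Decimal check:
  01001001001 = 512 + 64 + 8 + 1 = 585
  00101100111 = 256 + 64 + 32 + 4 + 2 + 1 = 359
  585 - 359 = 226, and 00011100010 = 128 + 64 + 32 + 2 = 226 ✓



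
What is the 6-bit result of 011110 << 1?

Original: 011110 (decimal 30)
Shift left by 1 position
Append 1 zero on the right
Result: 111100 (decimal 60)
Equivalent: 30 << 1 = 30 × 2^1 = 60



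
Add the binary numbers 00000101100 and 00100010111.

Add column by column from the right: bit + bit + carry-in; write the sum mod 2, carry 1 when the sum is 2 or 3.
carry:  00001111000
        00000101100
+       00100010111
-------------------
       000101000011
(the carry out of the leftmost column, 0, becomes the leading bit)
Decimal check:
  00000101100 = 32 + 8 + 4 = 44
  00100010111 = 256 + 16 + 4 + 2 + 1 = 279
  44 + 279 = 323, and 000101000011 = 256 + 64 + 2 + 1 = 323 ✓



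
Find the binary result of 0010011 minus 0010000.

Method 1 - Direct subtraction (column by column from the right: bit − bit − borrow-in; if negative, add 2 and borrow 1 from the next column):
borrow: 0000000
        0010011
-       0010000
---------------
        0000011

Method 2 - Add two's complement:
Two's complement of 0010000: invert → 1101111, add 1 → 1110000
  0010011
+ 1110000
---------
 10000011  (end carry out of the top bit = 1)
Discarding the end carry: 0000011
Decimal check:
  0010011 = 16 + 2 + 1 = 19
  0010000 = 16
  19 - 16 = 3, and 0000011 = 2 + 1 = 3 ✓



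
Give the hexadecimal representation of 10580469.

Using repeated division by 16 (digits 10–15 are A–F):
10580469 ÷ 16 = 661279 remainder 5
661279 ÷ 16 = 41329 remainder 15 (F)
41329 ÷ 16 = 2583 remainder 1
2583 ÷ 16 = 161 remainder 7
161 ÷ 16 = 10 remainder 1
10 ÷ 16 = 0 remainder 10 (A)
Reading remainders bottom to top: A171F5



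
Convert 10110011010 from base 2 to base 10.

Sum of powers of 2 for each 1-bit:
2^1 + 2^3 + 2^4 + 2^7 + 2^8 + 2^10
= 2 + 8 + 16 + 128 + 256 + 1024
= 1434



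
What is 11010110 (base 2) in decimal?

Sum of powers of 2 for each 1-bit:
2^1 + 2^2 + 2^4 + 2^6 + 2^7
= 2 + 4 + 16 + 64 + 128
= 214



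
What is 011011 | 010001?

OR: 1 when either bit is 1
  011011
| 010001
--------
  011011
Decimal: 27 | 17 = 27



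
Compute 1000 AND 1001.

AND: 1 only when both bits are 1
  1000
& 1001
------
  1000
Decimal: 8 & 9 = 8



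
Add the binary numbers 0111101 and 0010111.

Add column by column from the right: bit + bit + carry-in; write the sum mod 2, carry 1 when the sum is 2 or 3.
carry:  1111110
        0111101
+       0010111
---------------
       01010100
(the carry out of the leftmost column, 0, becomes the leading bit)
Decimal check:
  0111101 = 32 + 16 + 8 + 4 + 1 = 61
  0010111 = 16 + 4 + 2 + 1 = 23
  61 + 23 = 84, and 01010100 = 64 + 16 + 4 = 84 ✓



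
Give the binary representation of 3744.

Using repeated division by 2:
3744 ÷ 2 = 1872 remainder 0
1872 ÷ 2 = 936 remainder 0
936 ÷ 2 = 468 remainder 0
468 ÷ 2 = 234 remainder 0
234 ÷ 2 = 117 remainder 0
117 ÷ 2 = 58 remainder 1
58 ÷ 2 = 29 remainder 0
29 ÷ 2 = 14 remainder 1
14 ÷ 2 = 7 remainder 0
7 ÷ 2 = 3 remainder 1
3 ÷ 2 = 1 remainder 1
1 ÷ 2 = 0 remainder 1
Reading remainders bottom to top: 111010100000



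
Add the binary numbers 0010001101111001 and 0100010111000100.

Add column by column from the right: bit + bit + carry-in; write the sum mod 2, carry 1 when the sum is 2 or 3.
carry:  0000111110000000
        0010001101111001
+       0100010111000100
------------------------
       00110100100111101
(the carry out of the leftmost column, 0, becomes the leading bit)
Decimal check:
  0010001101111001 = 8192 + 512 + 256 + 64 + 32 + 16 + 8 + 1 = 9081
  0100010111000100 = 16384 + 1024 + 256 + 128 + 64 + 4 = 17860
  9081 + 17860 = 26941, and 00110100100111101 = 16384 + 8192 + 2048 + 256 + 32 + 16 + 8 + 4 + 1 = 26941 ✓



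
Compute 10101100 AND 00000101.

AND: 1 only when both bits are 1
  10101100
& 00000101
----------
  00000100
Decimal: 172 & 5 = 4



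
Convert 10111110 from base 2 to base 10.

Sum of powers of 2 for each 1-bit:
2^1 + 2^2 + 2^3 + 2^4 + 2^5 + 2^7
= 2 + 4 + 8 + 16 + 32 + 128
= 190



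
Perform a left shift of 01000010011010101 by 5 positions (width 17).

Original: 01000010011010101 (decimal 34005)
Shift left by 5 positions
Append 5 zeros on the right and drop the 5 high bits that overflow the 17-bit width
Result: 01001101010100000 (decimal 39584)
Equivalent: 34005 << 5 = 34005 × 2^5 = 1088160, truncated to 17 bits = 39584



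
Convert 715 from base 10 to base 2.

Using repeated division by 2:
715 ÷ 2 = 357 remainder 1
357 ÷ 2 = 178 remainder 1
178 ÷ 2 = 89 remainder 0
89 ÷ 2 = 44 remainder 1
44 ÷ 2 = 22 remainder 0
22 ÷ 2 = 11 remainder 0
11 ÷ 2 = 5 remainder 1
5 ÷ 2 = 2 remainder 1
2 ÷ 2 = 1 remainder 0
1 ÷ 2 = 0 remainder 1
Reading remainders bottom to top: 1011001011



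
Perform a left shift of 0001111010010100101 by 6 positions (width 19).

Original: 0001111010010100101 (decimal 62629)
Shift left by 6 positions
Append 6 zeros on the right and drop the 6 high bits that overflow the 19-bit width
Result: 1010010100101000000 (decimal 338240)
Equivalent: 62629 << 6 = 62629 × 2^6 = 4008256, truncated to 19 bits = 338240



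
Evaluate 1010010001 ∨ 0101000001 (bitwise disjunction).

OR: 1 when either bit is 1
  1010010001
| 0101000001
------------
  1111010001
Decimal: 657 | 321 = 977



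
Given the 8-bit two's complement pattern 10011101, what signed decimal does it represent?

Binary: 10011101
Sign bit: 1 (negative)
Invert: 01100010
Add 1:  01100011
Magnitude: 01100011 = 64 + 32 + 2 + 1 = 99
Value: -99



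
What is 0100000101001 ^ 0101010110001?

XOR: 1 when bits differ
  0100000101001
^ 0101010110001
---------------
  0001010011000
Decimal: 2089 ^ 2737 = 664



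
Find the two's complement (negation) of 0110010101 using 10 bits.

Original: 0110010101
Step 1 - Invert all bits: 1001101010
Step 2 - Add 1: 1001101011
Verification: 0110010101 + 1001101011 = 10000000000; discarding the end carry (carry out of the top bit) leaves the 10-bit value 0000000000, as required for x + (-x)



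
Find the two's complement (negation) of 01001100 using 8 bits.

Original: 01001100
Step 1 - Invert all bits: 10110011
Step 2 - Add 1: 10110100
Verification: 01001100 + 10110100 = 100000000; discarding the end carry (carry out of the top bit) leaves the 8-bit value 00000000, as required for x + (-x)



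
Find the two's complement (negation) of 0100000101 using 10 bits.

Original: 0100000101
Step 1 - Invert all bits: 1011111010
Step 2 - Add 1: 1011111011
Verification: 0100000101 + 1011111011 = 10000000000; discarding the end carry (carry out of the top bit) leaves the 10-bit value 0000000000, as required for x + (-x)



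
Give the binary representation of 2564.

Using repeated division by 2:
2564 ÷ 2 = 1282 remainder 0
1282 ÷ 2 = 641 remainder 0
641 ÷ 2 = 320 remainder 1
320 ÷ 2 = 160 remainder 0
160 ÷ 2 = 80 remainder 0
80 ÷ 2 = 40 remainder 0
40 ÷ 2 = 20 remainder 0
20 ÷ 2 = 10 remainder 0
10 ÷ 2 = 5 remainder 0
5 ÷ 2 = 2 remainder 1
2 ÷ 2 = 1 remainder 0
1 ÷ 2 = 0 remainder 1
Reading remainders bottom to top: 101000000100



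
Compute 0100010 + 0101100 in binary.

Add column by column from the right: bit + bit + carry-in; write the sum mod 2, carry 1 when the sum is 2 or 3.
carry:  1000000
        0100010
+       0101100
---------------
       01001110
(the carry out of the leftmost column, 0, becomes the leading bit)
Decimal check:
  0100010 = 32 + 2 = 34
  0101100 = 32 + 8 + 4 = 44
  34 + 44 = 78, and 01001110 = 64 + 8 + 4 + 2 = 78 ✓



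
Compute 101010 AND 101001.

AND: 1 only when both bits are 1
  101010
& 101001
--------
  101000
Decimal: 42 & 41 = 40



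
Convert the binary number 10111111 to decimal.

Sum of powers of 2 for each 1-bit:
2^0 + 2^1 + 2^2 + 2^3 + 2^4 + 2^5 + 2^7
= 1 + 2 + 4 + 8 + 16 + 32 + 128
= 191



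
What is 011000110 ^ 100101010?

XOR: 1 when bits differ
  011000110
^ 100101010
-----------
  111101100
Decimal: 198 ^ 298 = 492



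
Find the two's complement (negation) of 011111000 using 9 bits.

Original: 011111000
Step 1 - Invert all bits: 100000111
Step 2 - Add 1: 100001000
Verification: 011111000 + 100001000 = 1000000000; discarding the end carry (carry out of the top bit) leaves the 9-bit value 000000000, as required for x + (-x)



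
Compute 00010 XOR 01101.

XOR: 1 when bits differ
  00010
^ 01101
-------
  01111
Decimal: 2 ^ 13 = 15



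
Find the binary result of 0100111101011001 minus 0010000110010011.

Method 1 - Direct subtraction (column by column from the right: bit − bit − borrow-in; if negative, add 2 and borrow 1 from the next column):
borrow: 0100001100001100
        0100111101011001
-       0010000110010011
------------------------
        0010110111000110

Method 2 - Add two's complement:
Two's complement of 0010000110010011: invert → 1101111001101100, add 1 → 1101111001101101
  0100111101011001
+ 1101111001101101
------------------
 10010110111000110  (end carry out of the top bit = 1)
Discarding the end carry: 0010110111000110
Decimal check:
  0100111101011001 = 16384 + 2048 + 1024 + 512 + 256 + 64 + 16 + 8 + 1 = 20313
  0010000110010011 = 8192 + 256 + 128 + 16 + 2 + 1 = 8595
  20313 - 8595 = 11718, and 0010110111000110 = 8192 + 2048 + 1024 + 256 + 128 + 64 + 4 + 2 = 11718 ✓



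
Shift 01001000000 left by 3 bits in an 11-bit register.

Original: 01001000000 (decimal 576)
Shift left by 3 positions
Append 3 zeros on the right and drop the 3 high bits that overflow the 11-bit width
Result: 01000000000 (decimal 512)
Equivalent: 576 << 3 = 576 × 2^3 = 4608, truncated to 11 bits = 512



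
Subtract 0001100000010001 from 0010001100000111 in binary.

Method 1 - Direct subtraction (column by column from the right: bit − bit − borrow-in; if negative, add 2 and borrow 1 from the next column):
borrow: 0011000111100000
        0010001100000111
-       0001100000010001
------------------------
        0000101011110110

Method 2 - Add two's complement:
Two's complement of 0001100000010001: invert → 1110011111101110, add 1 → 1110011111101111
  0010001100000111
+ 1110011111101111
------------------
 10000101011110110  (end carry out of the top bit = 1)
Discarding the end carry: 0000101011110110
Decimal check:
  0010001100000111 = 8192 + 512 + 256 + 4 + 2 + 1 = 8967
  0001100000010001 = 4096 + 2048 + 16 + 1 = 6161
  8967 - 6161 = 2806, and 0000101011110110 = 2048 + 512 + 128 + 64 + 32 + 16 + 4 + 2 = 2806 ✓



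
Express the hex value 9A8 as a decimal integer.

Expand by place value (powers of 16):
Digit values: A = 10
9A8 = 9 × 16^2 + 10 × 16^1 + 8 × 16^0
= 9 × 256 + 10 × 16 + 8 × 1
= 2304 + 160 + 8
= 2472



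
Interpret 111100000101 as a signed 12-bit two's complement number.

Binary: 111100000101
Sign bit: 1 (negative)
Invert: 000011111010
Add 1:  000011111011
Magnitude: 000011111011 = 128 + 64 + 32 + 16 + 8 + 2 + 1 = 251
Value: -251



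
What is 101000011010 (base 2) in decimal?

Sum of powers of 2 for each 1-bit:
2^1 + 2^3 + 2^4 + 2^9 + 2^11
= 2 + 8 + 16 + 512 + 2048
= 2586



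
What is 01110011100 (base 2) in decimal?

Sum of powers of 2 for each 1-bit:
2^2 + 2^3 + 2^4 + 2^7 + 2^8 + 2^9
= 4 + 8 + 16 + 128 + 256 + 512
= 924



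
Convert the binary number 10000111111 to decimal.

Sum of powers of 2 for each 1-bit:
2^0 + 2^1 + 2^2 + 2^3 + 2^4 + 2^5 + 2^10
= 1 + 2 + 4 + 8 + 16 + 32 + 1024
= 1087



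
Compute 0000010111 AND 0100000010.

AND: 1 only when both bits are 1
  0000010111
& 0100000010
------------
  0000000010
Decimal: 23 & 258 = 2



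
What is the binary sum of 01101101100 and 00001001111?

Add column by column from the right: bit + bit + carry-in; write the sum mod 2, carry 1 when the sum is 2 or 3.
carry:  00010011000
        01101101100
+       00001001111
-------------------
       001110111011
(the carry out of the leftmost column, 0, becomes the leading bit)
Decimal check:
  01101101100 = 512 + 256 + 64 + 32 + 8 + 4 = 876
  00001001111 = 64 + 8 + 4 + 2 + 1 = 79
  876 + 79 = 955, and 001110111011 = 512 + 256 + 128 + 32 + 16 + 8 + 2 + 1 = 955 ✓



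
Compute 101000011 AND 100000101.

AND: 1 only when both bits are 1
  101000011
& 100000101
-----------
  100000001
Decimal: 323 & 261 = 257



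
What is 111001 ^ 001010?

XOR: 1 when bits differ
  111001
^ 001010
--------
  110011
Decimal: 57 ^ 10 = 51



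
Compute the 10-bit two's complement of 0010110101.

Original: 0010110101
Step 1 - Invert all bits: 1101001010
Step 2 - Add 1: 1101001011
Verification: 0010110101 + 1101001011 = 10000000000; discarding the end carry (carry out of the top bit) leaves the 10-bit value 0000000000, as required for x + (-x)



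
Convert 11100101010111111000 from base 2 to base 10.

Sum of powers of 2 for each 1-bit:
2^3 + 2^4 + 2^5 + 2^6 + 2^7 + 2^8 + 2^10 + 2^12 + 2^14 + 2^17 + 2^18 + 2^19
= 8 + 16 + 32 + 64 + 128 + 256 + 1024 + 4096 + 16384 + 131072 + 262144 + 524288
= 939512



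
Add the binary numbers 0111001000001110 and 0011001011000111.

Add column by column from the right: bit + bit + carry-in; write the sum mod 2, carry 1 when the sum is 2 or 3.
carry:  1110010000011100
        0111001000001110
+       0011001011000111
------------------------
       01010010011010101
(the carry out of the leftmost column, 0, becomes the leading bit)
Decimal check:
  0111001000001110 = 16384 + 8192 + 4096 + 512 + 8 + 4 + 2 = 29198
  0011001011000111 = 8192 + 4096 + 512 + 128 + 64 + 4 + 2 + 1 = 12999
  29198 + 12999 = 42197, and 01010010011010101 = 32768 + 8192 + 1024 + 128 + 64 + 16 + 4 + 1 = 42197 ✓



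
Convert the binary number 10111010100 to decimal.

Sum of powers of 2 for each 1-bit:
2^2 + 2^4 + 2^6 + 2^7 + 2^8 + 2^10
= 4 + 16 + 64 + 128 + 256 + 1024
= 1492



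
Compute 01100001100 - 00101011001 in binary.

Method 1 - Direct subtraction (column by column from the right: bit − bit − borrow-in; if negative, add 2 and borrow 1 from the next column):
borrow: 01111100110
        01100001100
-       00101011001
-------------------
        00110110011

Method 2 - Add two's complement:
Two's complement of 00101011001: invert → 11010100110, add 1 → 11010100111
  01100001100
+ 11010100111
-------------
 100110110011  (end carry out of the top bit = 1)
Discarding the end carry: 00110110011
Decimal check:
  01100001100 = 512 + 256 + 8 + 4 = 780
  00101011001 = 256 + 64 + 16 + 8 + 1 = 345
  780 - 345 = 435, and 00110110011 = 256 + 128 + 32 + 16 + 2 + 1 = 435 ✓



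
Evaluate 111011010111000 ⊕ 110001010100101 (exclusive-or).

XOR: 1 when bits differ
  111011010111000
^ 110001010100101
-----------------
  001010000011101
Decimal: 30392 ^ 25253 = 5149



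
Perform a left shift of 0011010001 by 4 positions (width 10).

Original: 0011010001 (decimal 209)
Shift left by 4 positions
Append 4 zeros on the right and drop the 4 high bits that overflow the 10-bit width
Result: 0100010000 (decimal 272)
Equivalent: 209 << 4 = 209 × 2^4 = 3344, truncated to 10 bits = 272

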